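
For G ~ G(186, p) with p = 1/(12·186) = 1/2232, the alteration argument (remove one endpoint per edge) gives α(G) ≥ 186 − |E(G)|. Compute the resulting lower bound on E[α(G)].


E[|E(G)|] = C(186, 2)·p = 17205 · (1/2232) = 185/24.
E[α(G)] ≥ n − E[|E(G)|] = 186 − 185/24 = 4279/24.
Numerically: ≈ 178.292.
(This is only a lower bound; the true E[α(G)] may be larger.)

E[α(G)] ≥ 4279/24 ≈ 178.292.


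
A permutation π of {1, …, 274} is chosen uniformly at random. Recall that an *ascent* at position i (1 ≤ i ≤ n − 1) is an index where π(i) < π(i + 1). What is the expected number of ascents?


Write X = Σ X_I over i = 1, …, 273, with X_I the indicator of one ascent.
There are 273 indicators.
For each fixed i, the pair (π(i), π(i+1)) is a uniformly random ordered pair of distinct values from {1, …, 274}; by symmetry P[π(i) < π(i+1)] = 1/2.
By linearity: E[X] = 273 · (1/2) = (274 − 1) · (1/2) = 273/2 ≈ 136.50000.

E[X] = 273/2 = 136.50000.


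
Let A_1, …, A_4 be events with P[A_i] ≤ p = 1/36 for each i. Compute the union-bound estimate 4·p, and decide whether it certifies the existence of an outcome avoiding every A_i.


Union bound: P[∪_{i=1}^{4} A_i] ≤ Σ_i P[A_i] ≤ 4·p = 4·(1/36) = 1/9.
Numerically: 1/9 ≈ 0.111111.
Is 1/9 < 1? YES.
Since P[∪ A_i] ≤ 1/9 < 1, the complement has P[∩ A_i^c] ≥ 1 − 1/9 = 8/9 > 0, so some outcome avoids every A_i.

4·p = 1/9 ≈ 0.111111; existence CERTIFIED by the union bound.


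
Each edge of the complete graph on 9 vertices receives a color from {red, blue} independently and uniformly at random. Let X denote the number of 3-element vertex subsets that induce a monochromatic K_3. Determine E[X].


Let X = Σ_S X_S over the C(9, 3) = 84 subsets S of size 3, where X_S = 1 if the K_3 on S is monochromatic.
For a fixed S, the K_3 on S has C(3, 2) = 3 edges. P[all 3 edges red] = (1/2)^3, and likewise for blue, so P[monochromatic] = 2·(1/2)^3 = 2^{1 − 3} = 1/4.
By linearity of expectation: E[X] = C(9, 3) · 2^{1 − 3} = 84 · 1/4 = 21.
Numerically: E[X] ≈ 21.000000.

E[X] = C(9,3)·2^(1−C(3,2)) = 21 ≈ 21.000000.


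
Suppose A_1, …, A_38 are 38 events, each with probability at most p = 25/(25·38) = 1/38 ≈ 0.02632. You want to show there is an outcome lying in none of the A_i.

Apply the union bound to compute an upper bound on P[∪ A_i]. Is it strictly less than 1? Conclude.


Union bound: P[∪_{i=1}^{38} A_i] ≤ Σ_i P[A_i] ≤ 38·p = 38·(1/38) = 1.
Numerically: 1 ≈ 1.00000.
Is 1 < 1? NO.
Since the bound 1 is ≥ 1, the union bound is uninformative here; it does NOT by itself certify existence.

38·p = 1 ≈ 1.00000; existence NOT certified by the union bound.


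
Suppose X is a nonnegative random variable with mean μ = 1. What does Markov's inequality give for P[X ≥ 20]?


μ = E[X] = 1, a = 20.
Markov: P[X ≥ 20] ≤ μ/a = (1)/20 = 1/20.
Numerically: ≈ 0.05000.
(Since a = 20 > μ = 1.00000, the bound 1/20 is < 1 and informative.)

P[X ≥ 20] ≤ 1/20 ≈ 0.05000.


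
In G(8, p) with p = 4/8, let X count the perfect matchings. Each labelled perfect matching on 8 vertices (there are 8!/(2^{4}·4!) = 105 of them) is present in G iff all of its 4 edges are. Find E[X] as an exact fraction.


K_8 has 8!/(2^{4}·4!) = 105 labelled perfect matchings.
For each such perfect matching H, let X_H = 1 if all 4 edges of H are present in G. Then P[X_H = 1] = p^{4} = (1/2)^{4} = 1/16.
Summing the indicators: E[X] = Σ_H E[X_H] = 105 · p^{4} = 105 · 1/16 = 105/16.
Numerically: E[X] ≈ 6.562.

E[X] = 105 · (1/2)^{4} = 105/16 ≈ 6.562.


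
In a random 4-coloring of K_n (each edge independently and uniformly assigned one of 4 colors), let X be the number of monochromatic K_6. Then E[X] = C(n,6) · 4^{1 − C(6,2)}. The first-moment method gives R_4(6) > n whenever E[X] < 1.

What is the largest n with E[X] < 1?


We need C(n, 6) · 4^{1 − 15} < 1, i.e. C(n, 6) < 4^{15 − 1} = 268435456.
Check values of n near the boundary:
  n = 76: C(76, 6) = 218618940; 218618940 < 268435456? YES
  n = 77: C(77, 6) = 237093780; 237093780 < 268435456? YES
  n = 78: C(78, 6) = 256851595; 256851595 < 268435456? YES
  n = 79: C(79, 6) = 277962685; 277962685 < 268435456? NO
The largest n with C(n, 6) < 268435456 is n = 78 (where E[X] = 256851595/268435456 ≈ 0.956847). Hence R_4(6) > 78, i.e. R_4(6) ≥ 79.

Largest n = 78; hence R_4(6) > 78.


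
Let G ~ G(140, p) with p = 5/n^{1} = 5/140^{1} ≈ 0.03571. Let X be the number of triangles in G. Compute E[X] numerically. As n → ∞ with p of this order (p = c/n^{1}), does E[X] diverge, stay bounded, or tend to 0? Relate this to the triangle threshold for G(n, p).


Number of potential triangles: C(140, 3) = 447580.
Each occurs with probability p³ ≈ (0.03571)³ ≈ 4.555394e-05.
By linearity: E[X] = C(140, 3)·p³ ≈ 447580 · 4.555394e-05 ≈ 20.3890.
Here α = 1, so p = 5/n is exactly at the triangle threshold p ~ 1/n. Asymptotically E[X] → c³/6 = 5³/6 = 125/6 ≈ 20.8333, a bounded constant. In this regime the triangle count is asymptotically Poisson(c³/6).

E[X] ≈ 20.3890; in regime p = Θ(1/n^{1}) E[X] stays bounded (at the triangle threshold p ~ 1/n).


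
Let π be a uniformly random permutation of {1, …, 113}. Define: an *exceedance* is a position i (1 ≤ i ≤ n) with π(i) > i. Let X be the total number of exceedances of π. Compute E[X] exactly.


Write X = Σ_{i=1}^{113} X_i, where X_i = 1_{π(i) > i}.
For each fixed i, π(i) is uniform over {1, …, 113} (marginal of a uniform permutation), so P[π(i) > i] = (n − i)/n. Summing: Σ_{i=1}^{113} (n − i)/n = (0 + 1 + … + 112)/113 = 113(113 − 1)/(2·113) = (113 − 1)/2.
Hence E[X] = Σ_{i=1}^{113} (113 − i)/113 = 56 ≈ 56.00000.

E[X] = 56 = 56.00000.


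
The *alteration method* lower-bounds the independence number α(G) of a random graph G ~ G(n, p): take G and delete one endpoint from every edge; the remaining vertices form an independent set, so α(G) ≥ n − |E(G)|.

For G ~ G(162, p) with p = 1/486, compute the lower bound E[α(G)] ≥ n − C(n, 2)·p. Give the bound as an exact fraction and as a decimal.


E[|E(G)|] = C(162, 2)·p = 13041 · (1/486) = 161/6.
E[α(G)] ≥ n − E[|E(G)|] = 162 − 161/6 = 811/6.
Numerically: ≈ 135.167.
(This is only a lower bound; the true E[α(G)] may be larger.)

E[α(G)] ≥ 811/6 ≈ 135.167.


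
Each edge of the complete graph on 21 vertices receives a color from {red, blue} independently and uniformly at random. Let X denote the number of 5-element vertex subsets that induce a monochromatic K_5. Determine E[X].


Let X = Σ_S X_S over the C(21, 5) = 20349 subsets S of size 5, where X_S = 1 if the K_5 on S is monochromatic.
For a fixed S, the K_5 on S has C(5, 2) = 10 edges. P[all 10 edges red] = (1/2)^10, and likewise for blue, so P[monochromatic] = 2·(1/2)^10 = 2^{1 − 10} = 1/512.
By linearity of expectation: E[X] = C(21, 5) · 2^{1 − 10} = 20349 · 1/512 = 20349/512.
Numerically: E[X] ≈ 39.74414.

E[X] = C(21,5)·2^(1−C(5,2)) = 20349/512 ≈ 39.74414.


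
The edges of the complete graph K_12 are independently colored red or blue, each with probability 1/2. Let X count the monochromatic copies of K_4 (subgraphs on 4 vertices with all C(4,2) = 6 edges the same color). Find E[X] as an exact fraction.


Let X = Σ_S X_S over the C(12, 4) = 495 subsets S of size 4, where X_S = 1 if the K_4 on S is monochromatic.
For a fixed S, the K_4 on S has C(4, 2) = 6 edges. P[all 6 edges red] = (1/2)^6, and likewise for blue, so P[monochromatic] = 2·(1/2)^6 = 2^{1 − 6} = 1/32.
Summing: E[X] = C(12, 4) · 2^{1 − 6} = 495 · 1/32 = 495/32.
Numerically: E[X] ≈ 15.4688.

E[X] = C(12,4)·2^(1−C(4,2)) = 495/32 ≈ 15.4688.


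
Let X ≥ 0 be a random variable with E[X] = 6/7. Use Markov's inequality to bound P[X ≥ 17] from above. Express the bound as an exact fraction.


μ = E[X] = 6/7, a = 17.
Markov: P[X ≥ 17] ≤ μ/a = (6/7)/17 = 6/119.
Numerically: ≈ 0.050420.
(Since a = 17 > μ = 0.857143, the bound 6/119 is < 1 and informative.)

P[X ≥ 17] ≤ 6/119 ≈ 0.050420.


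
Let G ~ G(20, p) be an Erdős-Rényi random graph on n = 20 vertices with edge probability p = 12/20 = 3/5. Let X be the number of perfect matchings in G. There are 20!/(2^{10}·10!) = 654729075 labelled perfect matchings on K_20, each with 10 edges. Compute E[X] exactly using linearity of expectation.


K_20 has 20!/(2^{10}·10!) = 654729075 labelled perfect matchings.
For each such perfect matching H, let X_H = 1 if all 10 edges of H are present in G. Then P[X_H = 1] = p^{10} = (3/5)^{10} = 59049/9765625.
Summing the indicators: E[X] = Σ_H E[X_H] = 654729075 · p^{10} = 654729075 · 59049/9765625 = 1546443885987/390625.
Numerically: E[X] ≈ 3.96e+06.

E[X] = 654729075 · (3/5)^{10} = 1546443885987/390625 ≈ 3.96e+06.


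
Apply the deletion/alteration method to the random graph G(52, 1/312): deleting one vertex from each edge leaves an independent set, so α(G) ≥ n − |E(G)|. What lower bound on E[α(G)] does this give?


E[|E(G)|] = C(52, 2)·p = 1326 · (1/312) = 17/4.
E[α(G)] ≥ n − E[|E(G)|] = 52 − 17/4 = 191/4.
Numerically: ≈ 47.750000.
(This is only a lower bound; the true E[α(G)] may be larger.)

E[α(G)] ≥ 191/4 ≈ 47.750000.


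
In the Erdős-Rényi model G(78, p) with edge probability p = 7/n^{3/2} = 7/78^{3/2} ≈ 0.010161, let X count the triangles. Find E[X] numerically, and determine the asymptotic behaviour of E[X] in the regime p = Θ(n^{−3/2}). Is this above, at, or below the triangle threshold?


Number of potential triangles: C(78, 3) = 76076.
Each occurs with probability p³ ≈ (0.010161)³ ≈ 1.0492245e-06.
By linearity: E[X] = C(78, 3)·p³ ≈ 76076 · 1.0492245e-06 ≈ 0.07982.
Since α = 3/2 > 1, p = c/n^{3/2} = o(1/n) is below the triangle threshold p ~ 1/n. Asymptotically E[X] ~ (c³/6)·n^{3(1−α)} = (7³/6)·n^{-1.5} → 0, so by Markov's inequality G has no triangles w.h.p.

E[X] ≈ 0.07982; in regime p = Θ(1/n^{3/2}) E[X] tends to 0 (below the triangle threshold p ~ 1/n).


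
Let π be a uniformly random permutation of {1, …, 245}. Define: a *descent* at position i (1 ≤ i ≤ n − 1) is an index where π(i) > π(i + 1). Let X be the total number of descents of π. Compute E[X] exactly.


Write X = Σ X_I over i = 1, …, 244, with X_I the indicator of one descent.
There are 244 indicators.
For each fixed i, the pair (π(i), π(i+1)) is a uniformly random ordered pair of distinct values from {1, …, 245}; by symmetry P[π(i) > π(i+1)] = 1/2.
By linearity: E[X] = 244 · (1/2) = (245 − 1) · (1/2) = 122 ≈ 122.00000.

E[X] = 122 = 122.00000.


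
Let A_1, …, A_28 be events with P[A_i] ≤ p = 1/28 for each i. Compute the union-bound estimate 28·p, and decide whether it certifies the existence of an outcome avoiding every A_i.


Union bound: P[∪_{i=1}^{28} A_i] ≤ Σ_i P[A_i] ≤ 28·p = 28·(1/28) = 1.
Numerically: 1 ≈ 1.0000000.
Is 1 < 1? NO.
Since the bound 1 is ≥ 1, the union bound is uninformative here; it does NOT by itself certify existence.

28·p = 1 ≈ 1.0000000; existence NOT certified by the union bound.


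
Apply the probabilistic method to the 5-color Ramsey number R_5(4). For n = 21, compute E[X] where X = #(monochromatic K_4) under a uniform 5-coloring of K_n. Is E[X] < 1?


E[X] = C(21, 4) · 5^{1 − 6} = 5985 · 5^{−5} = 5985/3125.
As a reduced fraction: E[X] = 1197/625 ≈ 1.9152.
Is E[X] < 1? NO.
Since E[X] ≥ 1, the first-moment bound is inconclusive at n = 21; it does NOT by itself certify R_5(4) > 21.

E[X] = 1197/625 ≈ 1.9152; E[X] ≥ 1; first-moment method inconclusive here.


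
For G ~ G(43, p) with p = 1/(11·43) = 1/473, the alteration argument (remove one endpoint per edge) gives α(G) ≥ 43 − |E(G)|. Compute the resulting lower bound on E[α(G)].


E[|E(G)|] = C(43, 2)·p = 903 · (1/473) = 21/11.
E[α(G)] ≥ n − E[|E(G)|] = 43 − 21/11 = 452/11.
Numerically: ≈ 41.0909.
(This is only a lower bound; the true E[α(G)] may be larger.)

E[α(G)] ≥ 452/11 ≈ 41.0909.


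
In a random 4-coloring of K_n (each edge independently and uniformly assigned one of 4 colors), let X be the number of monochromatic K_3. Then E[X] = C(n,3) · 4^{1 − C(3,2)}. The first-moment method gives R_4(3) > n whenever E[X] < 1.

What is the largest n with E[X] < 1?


We need C(n, 3) · 4^{1 − 3} < 1, i.e. C(n, 3) < 4^{3 − 1} = 16.
Check values of n near the boundary:
  n = 3: C(3, 3) = 1; 1 < 16? YES
  n = 4: C(4, 3) = 4; 4 < 16? YES
  n = 5: C(5, 3) = 10; 10 < 16? YES
  n = 6: C(6, 3) = 20; 20 < 16? NO
  n = 7: C(7, 3) = 35; 35 < 16? NO
  n = 8: C(8, 3) = 56; 56 < 16? NO
The largest n with C(n, 3) < 16 is n = 5 (where E[X] = 5/8 ≈ 0.62500). Hence R_4(3) > 5, i.e. R_4(3) ≥ 6.

Largest n = 5; hence R_4(3) > 5.


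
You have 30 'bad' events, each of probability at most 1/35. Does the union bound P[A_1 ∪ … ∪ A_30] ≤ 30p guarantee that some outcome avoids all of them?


Union bound: P[∪_{i=1}^{30} A_i] ≤ Σ_i P[A_i] ≤ 30·p = 30·(1/35) = 6/7.
Numerically: 6/7 ≈ 0.857143.
Is 6/7 < 1? YES.
Since P[∪ A_i] ≤ 6/7 < 1, the complement has P[∩ A_i^c] ≥ 1 − 6/7 = 1/7 > 0, so some outcome avoids every A_i.

30·p = 6/7 ≈ 0.857143; existence CERTIFIED by the union bound.


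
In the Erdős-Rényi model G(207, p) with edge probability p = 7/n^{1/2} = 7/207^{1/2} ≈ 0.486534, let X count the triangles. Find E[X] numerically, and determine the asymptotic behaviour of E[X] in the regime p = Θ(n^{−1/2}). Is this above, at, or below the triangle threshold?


Number of potential triangles: C(207, 3) = 1456935.
Each occurs with probability p³ ≈ (0.486534)³ ≈ 1.15169797e-01.
By linearity: E[X] = C(207, 3)·p³ ≈ 1456935 · 1.15169797e-01 ≈ 167794.908391.
Since α = 1/2 < 1, p = c/n^{1/2} ≫ 1/n is above the triangle threshold p ~ 1/n. Asymptotically E[X] ~ (c³/6)·n^{3(1−α)} = (7³/6)·n^{1.5} → ∞; triangles are abundant w.h.p.

E[X] ≈ 167794.908391; in regime p = Θ(1/n^{1/2}) E[X] diverges (above the triangle threshold p ~ 1/n).


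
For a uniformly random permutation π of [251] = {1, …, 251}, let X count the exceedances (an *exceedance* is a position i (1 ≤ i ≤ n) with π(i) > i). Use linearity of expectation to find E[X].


Write X = Σ_{i=1}^{251} X_i, where X_i = 1_{π(i) > i}.
For each fixed i, π(i) is uniform over {1, …, 251} (marginal of a uniform permutation), so P[π(i) > i] = (n − i)/n. Summing: Σ_{i=1}^{251} (n − i)/n = (0 + 1 + … + 250)/251 = 251(251 − 1)/(2·251) = (251 − 1)/2.
Hence E[X] = Σ_{i=1}^{251} (251 − i)/251 = 125 ≈ 125.0000.

E[X] = 125 = 125.0000.


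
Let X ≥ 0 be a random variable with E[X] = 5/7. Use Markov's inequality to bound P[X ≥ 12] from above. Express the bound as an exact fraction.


μ = E[X] = 5/7, a = 12.
Markov: P[X ≥ 12] ≤ μ/a = (5/7)/12 = 5/84.
Numerically: ≈ 0.0595.
(Since a = 12 > μ = 0.7143, the bound 5/84 is < 1 and informative.)

P[X ≥ 12] ≤ 5/84 ≈ 0.0595.


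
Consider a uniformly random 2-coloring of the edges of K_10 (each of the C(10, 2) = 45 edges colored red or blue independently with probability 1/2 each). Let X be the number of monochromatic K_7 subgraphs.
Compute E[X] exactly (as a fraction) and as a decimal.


Let X = Σ_S X_S over the C(10, 7) = 120 subsets S of size 7, where X_S = 1 if the K_7 on S is monochromatic.
For a fixed S, the K_7 on S has C(7, 2) = 21 edges. P[all 21 edges red] = (1/2)^21, and likewise for blue, so P[monochromatic] = 2·(1/2)^21 = 2^{1 − 21} = 1/1048576.
Summing: E[X] = C(10, 7) · 2^{1 − 21} = 120 · 1/1048576 = 15/131072.
Numerically: E[X] ≈ 0.000114.

E[X] = C(10,7)·2^(1−C(7,2)) = 15/131072 ≈ 0.000114.


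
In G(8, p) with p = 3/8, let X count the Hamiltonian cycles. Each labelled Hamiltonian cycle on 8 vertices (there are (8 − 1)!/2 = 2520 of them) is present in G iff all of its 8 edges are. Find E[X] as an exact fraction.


K_8 has (8 − 1)!/2 = 2520 labelled Hamiltonian cycles.
For each such Hamiltonian cycle H, let X_H = 1 if all 8 edges of H are present in G. Then P[X_H = 1] = p^{8} = (3/8)^{8} = 6561/16777216.
By linearity: E[X] = Σ_H E[X_H] = 2520 · p^{8} = 2520 · 6561/16777216 = 2066715/2097152.
Numerically: E[X] ≈ 0.98549.

E[X] = 2520 · (3/8)^{8} = 2066715/2097152 ≈ 0.98549.


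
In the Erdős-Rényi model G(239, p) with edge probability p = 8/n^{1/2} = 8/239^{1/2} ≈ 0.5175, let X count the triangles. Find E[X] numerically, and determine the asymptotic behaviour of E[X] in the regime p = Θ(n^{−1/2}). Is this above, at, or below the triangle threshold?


Number of potential triangles: C(239, 3) = 2246839.
Each occurs with probability p³ ≈ (0.5175)³ ≈ 1.385712e-01.
By linearity: E[X] = C(239, 3)·p³ ≈ 2246839 · 1.385712e-01 ≈ 311347.2708.
Since α = 1/2 < 1, p = c/n^{1/2} ≫ 1/n is above the triangle threshold p ~ 1/n. Asymptotically E[X] ~ (c³/6)·n^{3(1−α)} = (8³/6)·n^{1.5} → ∞; triangles are abundant w.h.p.

E[X] ≈ 311347.2708; in regime p = Θ(1/n^{1/2}) E[X] diverges (above the triangle threshold p ~ 1/n).


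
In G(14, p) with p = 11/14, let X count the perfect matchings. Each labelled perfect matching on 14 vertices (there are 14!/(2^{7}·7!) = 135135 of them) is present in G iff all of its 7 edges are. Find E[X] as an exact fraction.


K_14 has 14!/(2^{7}·7!) = 135135 labelled perfect matchings.
For each such perfect matching H, let X_H = 1 if all 7 edges of H are present in G. Then P[X_H = 1] = p^{7} = (11/14)^{7} = 19487171/105413504.
Summing the indicators: E[X] = Σ_H E[X_H] = 135135 · p^{7} = 135135 · 19487171/105413504 = 376199836155/15059072.
Numerically: E[X] ≈ 2.5e+04.

E[X] = 135135 · (11/14)^{7} = 376199836155/15059072 ≈ 2.5e+04.


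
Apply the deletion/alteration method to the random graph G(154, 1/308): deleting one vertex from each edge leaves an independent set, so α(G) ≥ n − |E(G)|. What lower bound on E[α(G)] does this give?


E[|E(G)|] = C(154, 2)·p = 11781 · (1/308) = 153/4.
E[α(G)] ≥ n − E[|E(G)|] = 154 − 153/4 = 463/4.
Numerically: ≈ 115.7500.
(This is only a lower bound; the true E[α(G)] may be larger.)

E[α(G)] ≥ 463/4 ≈ 115.7500.


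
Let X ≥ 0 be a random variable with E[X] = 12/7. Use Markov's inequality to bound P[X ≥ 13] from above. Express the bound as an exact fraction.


μ = E[X] = 12/7, a = 13.
Markov: P[X ≥ 13] ≤ μ/a = (12/7)/13 = 12/91.
Numerically: ≈ 0.1319.
(Since a = 13 > μ = 1.7143, the bound 12/91 is < 1 and informative.)

P[X ≥ 13] ≤ 12/91 ≈ 0.1319.


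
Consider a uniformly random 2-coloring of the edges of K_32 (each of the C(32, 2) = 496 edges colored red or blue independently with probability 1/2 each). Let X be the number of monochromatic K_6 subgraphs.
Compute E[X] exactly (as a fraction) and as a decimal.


Let X = Σ_S X_S over the C(32, 6) = 906192 subsets S of size 6, where X_S = 1 if the K_6 on S is monochromatic.
For a fixed S, the K_6 on S has C(6, 2) = 15 edges. P[all 15 edges red] = (1/2)^15, and likewise for blue, so P[monochromatic] = 2·(1/2)^15 = 2^{1 − 15} = 1/16384.
By linearity of expectation: E[X] = C(32, 6) · 2^{1 − 15} = 906192 · 1/16384 = 56637/1024.
Numerically: E[X] ≈ 55.3096.

E[X] = C(32,6)·2^(1−C(6,2)) = 56637/1024 ≈ 55.3096.


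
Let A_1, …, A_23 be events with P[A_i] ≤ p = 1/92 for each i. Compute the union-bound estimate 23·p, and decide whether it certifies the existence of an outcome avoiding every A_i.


Union bound: P[∪_{i=1}^{23} A_i] ≤ Σ_i P[A_i] ≤ 23·p = 23·(1/92) = 1/4.
Numerically: 1/4 ≈ 0.250000.
Is 1/4 < 1? YES.
Since P[∪ A_i] ≤ 1/4 < 1, the complement has P[∩ A_i^c] ≥ 1 − 1/4 = 3/4 > 0, so some outcome avoids every A_i.

23·p = 1/4 ≈ 0.250000; existence CERTIFIED by the union bound.


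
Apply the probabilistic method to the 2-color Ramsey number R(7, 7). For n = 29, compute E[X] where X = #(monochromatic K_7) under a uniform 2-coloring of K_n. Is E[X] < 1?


E[X] = C(29, 7) · 2^{1 − 21} = 1560780 · 2^{−20} = 1560780/1048576.
As a reduced fraction: E[X] = 390195/262144 ≈ 1.4885.
Is E[X] < 1? NO.
Since E[X] ≥ 1, the first-moment bound is inconclusive at n = 29; it does NOT by itself certify R(7, 7) > 29.

E[X] = 390195/262144 ≈ 1.4885; E[X] ≥ 1; first-moment method inconclusive here.


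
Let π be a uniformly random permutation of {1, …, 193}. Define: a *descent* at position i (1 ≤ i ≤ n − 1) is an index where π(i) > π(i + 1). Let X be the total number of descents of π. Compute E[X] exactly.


Write X = Σ X_I over i = 1, …, 192, with X_I the indicator of one descent.
There are 192 indicators.
For each fixed i, the pair (π(i), π(i+1)) is a uniformly random ordered pair of distinct values from {1, …, 193}; by symmetry P[π(i) > π(i+1)] = 1/2.
By linearity: E[X] = 192 · (1/2) = (193 − 1) · (1/2) = 96 ≈ 96.000.

E[X] = 96 = 96.000.


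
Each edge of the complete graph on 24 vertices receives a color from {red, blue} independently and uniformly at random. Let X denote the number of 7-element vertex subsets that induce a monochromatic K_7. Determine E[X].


Let X = Σ_S X_S over the C(24, 7) = 346104 subsets S of size 7, where X_S = 1 if the K_7 on S is monochromatic.
For a fixed S, the K_7 on S has C(7, 2) = 21 edges. P[all 21 edges red] = (1/2)^21, and likewise for blue, so P[monochromatic] = 2·(1/2)^21 = 2^{1 − 21} = 1/1048576.
By linearity of expectation: E[X] = C(24, 7) · 2^{1 − 21} = 346104 · 1/1048576 = 43263/131072.
Numerically: E[X] ≈ 0.330.

E[X] = C(24,7)·2^(1−C(7,2)) = 43263/131072 ≈ 0.330.


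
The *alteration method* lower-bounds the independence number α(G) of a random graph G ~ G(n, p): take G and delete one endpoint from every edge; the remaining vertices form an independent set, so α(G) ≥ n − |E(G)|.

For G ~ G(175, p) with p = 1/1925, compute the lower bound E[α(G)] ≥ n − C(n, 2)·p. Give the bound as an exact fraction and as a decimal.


E[|E(G)|] = C(175, 2)·p = 15225 · (1/1925) = 87/11.
E[α(G)] ≥ n − E[|E(G)|] = 175 − 87/11 = 1838/11.
Numerically: ≈ 167.091.
(This is only a lower bound; the true E[α(G)] may be larger.)

E[α(G)] ≥ 1838/11 ≈ 167.091.


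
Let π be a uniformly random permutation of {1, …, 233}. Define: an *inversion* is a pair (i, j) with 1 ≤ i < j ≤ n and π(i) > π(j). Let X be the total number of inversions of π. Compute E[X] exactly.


Write X = Σ X_I over the C(233, 2) = 27028 pairs i < j, with X_I the indicator of one inversion.
There are 27028 indicators.
For each fixed pair i < j, the values π(i) and π(j) are two distinct elements of {1, …, 233} in uniformly random order; by symmetry P[π(i) > π(j)] = 1/2.
By linearity: E[X] = 27028 · (1/2) = C(233, 2) · (1/2) = 27028/2 = 13514 ≈ 13514.000.

E[X] = 13514 = 13514.000.


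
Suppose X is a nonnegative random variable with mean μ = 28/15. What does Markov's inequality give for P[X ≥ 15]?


μ = E[X] = 28/15, a = 15.
Markov: P[X ≥ 15] ≤ μ/a = (28/15)/15 = 28/225.
Numerically: ≈ 0.1244.
(Since a = 15 > μ = 1.8667, the bound 28/225 is < 1 and informative.)

P[X ≥ 15] ≤ 28/225 ≈ 0.1244.


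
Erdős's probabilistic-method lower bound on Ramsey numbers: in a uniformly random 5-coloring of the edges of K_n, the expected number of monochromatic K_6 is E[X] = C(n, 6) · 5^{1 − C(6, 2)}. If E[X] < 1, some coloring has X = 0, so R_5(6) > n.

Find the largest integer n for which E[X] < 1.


We need C(n, 6) · 5^{1 − 15} < 1, i.e. C(n, 6) < 5^{15 − 1} = 6103515625.
Check values of n near the boundary:
  n = 129: C(129, 6) = 5688177600; 5688177600 < 6103515625? YES
  n = 130: C(130, 6) = 5963412000; 5963412000 < 6103515625? YES
  n = 131: C(131, 6) = 6249655776; 6249655776 < 6103515625? NO
  n = 132: C(132, 6) = 6547258432; 6547258432 < 6103515625? NO
The largest n with C(n, 6) < 6103515625 is n = 130 (where E[X] = 47707296/48828125 ≈ 0.97705). Hence R_5(6) > 130, i.e. R_5(6) ≥ 131.

Largest n = 130; hence R_5(6) > 130.


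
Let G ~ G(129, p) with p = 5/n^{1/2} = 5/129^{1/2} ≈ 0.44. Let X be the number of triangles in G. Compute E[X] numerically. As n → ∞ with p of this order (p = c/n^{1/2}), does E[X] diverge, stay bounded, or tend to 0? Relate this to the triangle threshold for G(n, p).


Number of potential triangles: C(129, 3) = 349504.
Each occurs with probability p³ ≈ (0.44)³ ≈ 8.53150e-02.
By linearity: E[X] = C(129, 3)·p³ ≈ 349504 · 8.53150e-02 ≈ 29817.937.
Since α = 1/2 < 1, p = c/n^{1/2} ≫ 1/n is above the triangle threshold p ~ 1/n. Asymptotically E[X] ~ (c³/6)·n^{3(1−α)} = (5³/6)·n^{1.5} → ∞; triangles are abundant w.h.p.

E[X] ≈ 29817.937; in regime p = Θ(1/n^{1/2}) E[X] diverges (above the triangle threshold p ~ 1/n).


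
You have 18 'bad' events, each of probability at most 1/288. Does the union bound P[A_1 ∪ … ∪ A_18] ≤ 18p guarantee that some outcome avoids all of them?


Union bound: P[∪_{i=1}^{18} A_i] ≤ Σ_i P[A_i] ≤ 18·p = 18·(1/288) = 1/16.
Numerically: 1/16 ≈ 0.0625000.
Is 1/16 < 1? YES.
Since P[∪ A_i] ≤ 1/16 < 1, the complement has P[∩ A_i^c] ≥ 1 − 1/16 = 15/16 > 0, so some outcome avoids every A_i.

18·p = 1/16 ≈ 0.0625000; existence CERTIFIED by the union bound.


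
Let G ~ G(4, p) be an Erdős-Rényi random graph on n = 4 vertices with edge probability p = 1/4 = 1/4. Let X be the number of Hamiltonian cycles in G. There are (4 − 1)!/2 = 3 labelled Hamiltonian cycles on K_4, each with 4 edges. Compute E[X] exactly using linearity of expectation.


K_4 has (4 − 1)!/2 = 3 labelled Hamiltonian cycles.
For each such Hamiltonian cycle H, let X_H = 1 if all 4 edges of H are present in G. Then P[X_H = 1] = p^{4} = (1/4)^{4} = 1/256.
By linearity of expectation: E[X] = Σ_H E[X_H] = 3 · p^{4} = 3 · 1/256 = 3/256.
Numerically: E[X] ≈ 0.01172.

E[X] = 3 · (1/4)^{4} = 3/256 ≈ 0.01172.


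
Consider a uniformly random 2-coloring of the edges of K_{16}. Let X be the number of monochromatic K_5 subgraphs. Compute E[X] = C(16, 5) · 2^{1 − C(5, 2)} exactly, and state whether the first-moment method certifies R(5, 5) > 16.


E[X] = C(16, 5) · 2^{1 − 10} = 4368 · 2^{−9} = 4368/512.
As a reduced fraction: E[X] = 273/32 ≈ 8.53125.
Is E[X] < 1? NO.
Since E[X] ≥ 1, the first-moment bound is inconclusive at n = 16; it does NOT by itself certify R(5, 5) > 16.

E[X] = 273/32 ≈ 8.53125; E[X] ≥ 1; first-moment method inconclusive here.


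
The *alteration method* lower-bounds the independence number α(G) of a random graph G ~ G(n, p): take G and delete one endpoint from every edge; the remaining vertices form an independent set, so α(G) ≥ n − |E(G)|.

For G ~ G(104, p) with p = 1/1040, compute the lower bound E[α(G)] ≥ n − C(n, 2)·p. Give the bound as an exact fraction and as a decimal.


E[|E(G)|] = C(104, 2)·p = 5356 · (1/1040) = 103/20.
E[α(G)] ≥ n − E[|E(G)|] = 104 − 103/20 = 1977/20.
Numerically: ≈ 98.85000.
(This is only a lower bound; the true E[α(G)] may be larger.)

E[α(G)] ≥ 1977/20 ≈ 98.85000.


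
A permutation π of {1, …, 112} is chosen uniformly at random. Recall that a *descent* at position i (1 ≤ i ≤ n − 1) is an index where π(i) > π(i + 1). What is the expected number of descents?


Write X = Σ X_I over i = 1, …, 111, with X_I the indicator of one descent.
There are 111 indicators.
For each fixed i, the pair (π(i), π(i+1)) is a uniformly random ordered pair of distinct values from {1, …, 112}; by symmetry P[π(i) > π(i+1)] = 1/2.
By linearity: E[X] = 111 · (1/2) = (112 − 1) · (1/2) = 111/2 ≈ 55.5000.

E[X] = 111/2 = 55.5000.


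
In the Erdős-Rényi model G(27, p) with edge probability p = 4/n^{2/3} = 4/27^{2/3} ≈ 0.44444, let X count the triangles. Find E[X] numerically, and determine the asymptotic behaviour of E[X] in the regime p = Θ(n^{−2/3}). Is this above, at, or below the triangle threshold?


Number of potential triangles: C(27, 3) = 2925.
Each occurs with probability p³ ≈ (0.44444)³ ≈ 8.7791495e-02.
By linearity: E[X] = C(27, 3)·p³ ≈ 2925 · 8.7791495e-02 ≈ 256.79012.
Since α = 2/3 < 1, p = c/n^{2/3} ≫ 1/n is above the triangle threshold p ~ 1/n. Asymptotically E[X] ~ (c³/6)·n^{3(1−α)} = (4³/6)·n^{1} → ∞; triangles are abundant w.h.p.

E[X] ≈ 256.79012; in regime p = Θ(1/n^{2/3}) E[X] diverges (above the triangle threshold p ~ 1/n).


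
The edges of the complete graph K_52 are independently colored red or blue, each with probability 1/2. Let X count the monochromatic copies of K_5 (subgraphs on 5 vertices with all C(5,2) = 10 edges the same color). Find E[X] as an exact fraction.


Let X = Σ_S X_S over the C(52, 5) = 2598960 subsets S of size 5, where X_S = 1 if the K_5 on S is monochromatic.
For a fixed S, the K_5 on S has C(5, 2) = 10 edges. P[all 10 edges red] = (1/2)^10, and likewise for blue, so P[monochromatic] = 2·(1/2)^10 = 2^{1 − 10} = 1/512.
By linearity of expectation: E[X] = C(52, 5) · 2^{1 − 10} = 2598960 · 1/512 = 162435/32.
Numerically: E[X] ≈ 5076.09375.

E[X] = C(52,5)·2^(1−C(5,2)) = 162435/32 ≈ 5076.09375.


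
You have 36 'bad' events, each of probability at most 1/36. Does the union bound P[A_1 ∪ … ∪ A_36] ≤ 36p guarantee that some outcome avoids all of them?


Union bound: P[∪_{i=1}^{36} A_i] ≤ Σ_i P[A_i] ≤ 36·p = 36·(1/36) = 1.
Numerically: 1 ≈ 1.0000.
Is 1 < 1? NO.
Since the bound 1 is ≥ 1, the union bound is uninformative here; it does NOT by itself certify existence.

36·p = 1 ≈ 1.0000; existence NOT certified by the union bound.


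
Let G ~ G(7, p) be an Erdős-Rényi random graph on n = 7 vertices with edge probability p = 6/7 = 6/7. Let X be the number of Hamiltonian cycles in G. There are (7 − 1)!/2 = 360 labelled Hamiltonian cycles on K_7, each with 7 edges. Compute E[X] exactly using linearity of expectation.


K_7 has (7 − 1)!/2 = 360 labelled Hamiltonian cycles.
For each such Hamiltonian cycle H, let X_H = 1 if all 7 edges of H are present in G. Then P[X_H = 1] = p^{7} = (6/7)^{7} = 279936/823543.
By linearity of expectation: E[X] = Σ_H E[X_H] = 360 · p^{7} = 360 · 279936/823543 = 100776960/823543.
Numerically: E[X] ≈ 122.37.

E[X] = 360 · (6/7)^{7} = 100776960/823543 ≈ 122.37.


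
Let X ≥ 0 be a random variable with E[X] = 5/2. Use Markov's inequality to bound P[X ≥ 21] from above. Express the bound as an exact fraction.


μ = E[X] = 5/2, a = 21.
Markov: P[X ≥ 21] ≤ μ/a = (5/2)/21 = 5/42.
Numerically: ≈ 0.11905.
(Since a = 21 > μ = 2.50000, the bound 5/42 is < 1 and informative.)

P[X ≥ 21] ≤ 5/42 ≈ 0.11905.


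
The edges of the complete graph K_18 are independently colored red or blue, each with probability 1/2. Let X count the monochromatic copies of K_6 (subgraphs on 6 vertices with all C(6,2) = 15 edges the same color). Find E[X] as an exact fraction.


Let X = Σ_S X_S over the C(18, 6) = 18564 subsets S of size 6, where X_S = 1 if the K_6 on S is monochromatic.
For a fixed S, the K_6 on S has C(6, 2) = 15 edges. P[all 15 edges red] = (1/2)^15, and likewise for blue, so P[monochromatic] = 2·(1/2)^15 = 2^{1 − 15} = 1/16384.
By linearity: E[X] = C(18, 6) · 2^{1 − 15} = 18564 · 1/16384 = 4641/4096.
Numerically: E[X] ≈ 1.133057.

E[X] = C(18,6)·2^(1−C(6,2)) = 4641/4096 ≈ 1.133057.


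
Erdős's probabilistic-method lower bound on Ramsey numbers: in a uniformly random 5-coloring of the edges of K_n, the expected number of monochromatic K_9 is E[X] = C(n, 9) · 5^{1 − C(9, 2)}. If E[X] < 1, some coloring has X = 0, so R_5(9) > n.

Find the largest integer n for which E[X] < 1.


We need C(n, 9) · 5^{1 − 36} < 1, i.e. C(n, 9) < 5^{36 − 1} = 2910383045673370361328125.
Check values of n near the boundary:
  n = 2167: C(2167, 9) = 2855899084841489792706810; 2855899084841489792706810 < 2910383045673370361328125? YES
  n = 2168: C(2168, 9) = 2867804175977929537095120; 2867804175977929537095120 < 2910383045673370361328125? YES
  n = 2169: C(2169, 9) = 2879753360044504243499683; 2879753360044504243499683 < 2910383045673370361328125? YES
  n = 2170: C(2170, 9) = 2891746779868845075610510; 2891746779868845075610510 < 2910383045673370361328125? YES
  n = 2171: C(2171, 9) = 2903784578674959601827205; 2903784578674959601827205 < 2910383045673370361328125? YES
  n = 2172: C(2172, 9) = 2915866900084148060642020; 2915866900084148060642020 < 2910383045673370361328125? NO
  n = 2173: C(2173, 9) = 2927993888115921319674265; 2927993888115921319674265 < 2910383045673370361328125? NO
The largest n with C(n, 9) < 2910383045673370361328125 is n = 2171 (where E[X] = 580756915734991920365441/582076609134674072265625 ≈ 0.99773). Hence R_5(9) > 2171, i.e. R_5(9) ≥ 2172.

Largest n = 2171; hence R_5(9) > 2171.


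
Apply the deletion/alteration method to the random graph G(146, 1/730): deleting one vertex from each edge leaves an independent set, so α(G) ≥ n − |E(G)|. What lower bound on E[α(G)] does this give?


E[|E(G)|] = C(146, 2)·p = 10585 · (1/730) = 29/2.
E[α(G)] ≥ n − E[|E(G)|] = 146 − 29/2 = 263/2.
Numerically: ≈ 131.50000.
(This is only a lower bound; the true E[α(G)] may be larger.)

E[α(G)] ≥ 263/2 ≈ 131.50000.


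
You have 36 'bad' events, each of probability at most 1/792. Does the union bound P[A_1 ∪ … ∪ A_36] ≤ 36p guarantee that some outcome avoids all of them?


Union bound: P[∪_{i=1}^{36} A_i] ≤ Σ_i P[A_i] ≤ 36·p = 36·(1/792) = 1/22.
Numerically: 1/22 ≈ 0.0454545.
Is 1/22 < 1? YES.
Since P[∪ A_i] ≤ 1/22 < 1, the complement has P[∩ A_i^c] ≥ 1 − 1/22 = 21/22 > 0, so some outcome avoids every A_i.

36·p = 1/22 ≈ 0.0454545; existence CERTIFIED by the union bound.


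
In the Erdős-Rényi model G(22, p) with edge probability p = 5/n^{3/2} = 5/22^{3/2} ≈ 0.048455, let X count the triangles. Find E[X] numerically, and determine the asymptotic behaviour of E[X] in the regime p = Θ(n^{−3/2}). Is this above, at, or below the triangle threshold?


Number of potential triangles: C(22, 3) = 1540.
Each occurs with probability p³ ≈ (0.048455)³ ≈ 1.1376481e-04.
By linearity: E[X] = C(22, 3)·p³ ≈ 1540 · 1.1376481e-04 ≈ 0.17520.
Since α = 3/2 > 1, p = c/n^{3/2} = o(1/n) is below the triangle threshold p ~ 1/n. Asymptotically E[X] ~ (c³/6)·n^{3(1−α)} = (5³/6)·n^{-1.5} → 0, so by Markov's inequality G has no triangles w.h.p.

E[X] ≈ 0.17520; in regime p = Θ(1/n^{3/2}) E[X] tends to 0 (below the triangle threshold p ~ 1/n).


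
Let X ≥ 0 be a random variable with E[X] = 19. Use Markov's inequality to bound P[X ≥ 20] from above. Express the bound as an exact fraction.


μ = E[X] = 19, a = 20.
Markov: P[X ≥ 20] ≤ μ/a = (19)/20 = 19/20.
Numerically: ≈ 0.950.
(Since a = 20 > μ = 19.000, the bound 19/20 is < 1 and informative.)

P[X ≥ 20] ≤ 19/20 ≈ 0.950.


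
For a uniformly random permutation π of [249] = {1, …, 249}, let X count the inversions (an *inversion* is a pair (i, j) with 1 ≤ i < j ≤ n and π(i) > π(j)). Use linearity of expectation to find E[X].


Write X = Σ X_I over the C(249, 2) = 30876 pairs i < j, with X_I the indicator of one inversion.
There are 30876 indicators.
For each fixed pair i < j, the values π(i) and π(j) are two distinct elements of {1, …, 249} in uniformly random order; by symmetry P[π(i) > π(j)] = 1/2.
By linearity: E[X] = 30876 · (1/2) = C(249, 2) · (1/2) = 30876/2 = 15438 ≈ 15438.000.

E[X] = 15438 = 15438.000.


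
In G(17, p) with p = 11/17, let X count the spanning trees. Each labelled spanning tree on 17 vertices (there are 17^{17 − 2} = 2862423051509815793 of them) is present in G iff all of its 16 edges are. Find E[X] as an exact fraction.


K_17 has 17^{17 − 2} = 2862423051509815793 labelled spanning trees.
For each such spanning tree H, let X_H = 1 if all 16 edges of H are present in G. Then P[X_H = 1] = p^{16} = (11/17)^{16} = 45949729863572161/48661191875666868481.
By linearity of expectation: E[X] = Σ_H E[X_H] = 2862423051509815793 · p^{16} = 2862423051509815793 · 45949729863572161/48661191875666868481 = 45949729863572161/17.
Numerically: E[X] ≈ 2.7029e+15.

E[X] = 2862423051509815793 · (11/17)^{16} = 45949729863572161/17 ≈ 2.7029e+15.


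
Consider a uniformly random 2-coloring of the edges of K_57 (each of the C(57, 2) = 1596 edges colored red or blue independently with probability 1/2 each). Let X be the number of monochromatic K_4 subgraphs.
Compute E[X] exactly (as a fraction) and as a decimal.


Let X = Σ_S X_S over the C(57, 4) = 395010 subsets S of size 4, where X_S = 1 if the K_4 on S is monochromatic.
For a fixed S, the K_4 on S has C(4, 2) = 6 edges. P[all 6 edges red] = (1/2)^6, and likewise for blue, so P[monochromatic] = 2·(1/2)^6 = 2^{1 − 6} = 1/32.
By linearity: E[X] = C(57, 4) · 2^{1 − 6} = 395010 · 1/32 = 197505/16.
Numerically: E[X] ≈ 12344.06250.

E[X] = C(57,4)·2^(1−C(4,2)) = 197505/16 ≈ 12344.06250.


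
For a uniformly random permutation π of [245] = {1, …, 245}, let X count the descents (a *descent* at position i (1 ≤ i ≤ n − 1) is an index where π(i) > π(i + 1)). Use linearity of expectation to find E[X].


Write X = Σ X_I over i = 1, …, 244, with X_I the indicator of one descent.
There are 244 indicators.
For each fixed i, the pair (π(i), π(i+1)) is a uniformly random ordered pair of distinct values from {1, …, 245}; by symmetry P[π(i) > π(i+1)] = 1/2.
By linearity: E[X] = 244 · (1/2) = (245 − 1) · (1/2) = 122 ≈ 122.000000.

E[X] = 122 = 122.000000.


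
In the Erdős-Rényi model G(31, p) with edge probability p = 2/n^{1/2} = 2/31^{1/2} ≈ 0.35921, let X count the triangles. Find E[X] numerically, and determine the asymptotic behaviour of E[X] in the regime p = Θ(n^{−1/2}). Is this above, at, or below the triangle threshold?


Number of potential triangles: C(31, 3) = 4495.
Each occurs with probability p³ ≈ (0.35921)³ ≈ 4.6349755e-02.
By linearity: E[X] = C(31, 3)·p³ ≈ 4495 · 4.6349755e-02 ≈ 208.34215.
Since α = 1/2 < 1, p = c/n^{1/2} ≫ 1/n is above the triangle threshold p ~ 1/n. Asymptotically E[X] ~ (c³/6)·n^{3(1−α)} = (2³/6)·n^{1.5} → ∞; triangles are abundant w.h.p.

E[X] ≈ 208.34215; in regime p = Θ(1/n^{1/2}) E[X] diverges (above the triangle threshold p ~ 1/n).


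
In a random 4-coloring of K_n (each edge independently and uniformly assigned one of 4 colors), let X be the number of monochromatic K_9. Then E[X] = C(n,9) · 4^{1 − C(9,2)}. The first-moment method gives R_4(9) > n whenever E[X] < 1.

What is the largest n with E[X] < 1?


We need C(n, 9) · 4^{1 − 36} < 1, i.e. C(n, 9) < 4^{36 − 1} = 1180591620717411303424.
Check values of n near the boundary:
  n = 911: C(911, 9) = 1144686900492291197405; 1144686900492291197405 < 1180591620717411303424? YES
  n = 912: C(912, 9) = 1156095740032081475120; 1156095740032081475120 < 1180591620717411303424? YES
  n = 913: C(913, 9) = 1167605542753639808390; 1167605542753639808390 < 1180591620717411303424? YES
  n = 914: C(914, 9) = 1179217089587653905932; 1179217089587653905932 < 1180591620717411303424? YES
  n = 915: C(915, 9) = 1190931166636537885130; 1190931166636537885130 < 1180591620717411303424? NO
  n = 916: C(916, 9) = 1202748565202942340440; 1202748565202942340440 < 1180591620717411303424? NO
  n = 917: C(917, 9) = 1214670081818390006810; 1214670081818390006810 < 1180591620717411303424? NO
The largest n with C(n, 9) < 1180591620717411303424 is n = 914 (where E[X] = 294804272396913476483/295147905179352825856 ≈ 0.9988). Hence R_4(9) > 914, i.e. R_4(9) ≥ 915.

Largest n = 914; hence R_4(9) > 914.


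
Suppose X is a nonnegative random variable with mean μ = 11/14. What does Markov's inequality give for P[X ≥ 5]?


μ = E[X] = 11/14, a = 5.
Markov: P[X ≥ 5] ≤ μ/a = (11/14)/5 = 11/70.
Numerically: ≈ 0.157.
(Since a = 5 > μ = 0.786, the bound 11/70 is < 1 and informative.)

P[X ≥ 5] ≤ 11/70 ≈ 0.157.


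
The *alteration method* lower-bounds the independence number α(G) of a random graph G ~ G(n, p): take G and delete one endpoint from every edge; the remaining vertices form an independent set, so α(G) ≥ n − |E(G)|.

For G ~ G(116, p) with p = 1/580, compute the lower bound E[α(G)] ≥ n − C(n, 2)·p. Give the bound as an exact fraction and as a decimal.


E[|E(G)|] = C(116, 2)·p = 6670 · (1/580) = 23/2.
E[α(G)] ≥ n − E[|E(G)|] = 116 − 23/2 = 209/2.
Numerically: ≈ 104.500000.
(This is only a lower bound; the true E[α(G)] may be larger.)

E[α(G)] ≥ 209/2 ≈ 104.500000.
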